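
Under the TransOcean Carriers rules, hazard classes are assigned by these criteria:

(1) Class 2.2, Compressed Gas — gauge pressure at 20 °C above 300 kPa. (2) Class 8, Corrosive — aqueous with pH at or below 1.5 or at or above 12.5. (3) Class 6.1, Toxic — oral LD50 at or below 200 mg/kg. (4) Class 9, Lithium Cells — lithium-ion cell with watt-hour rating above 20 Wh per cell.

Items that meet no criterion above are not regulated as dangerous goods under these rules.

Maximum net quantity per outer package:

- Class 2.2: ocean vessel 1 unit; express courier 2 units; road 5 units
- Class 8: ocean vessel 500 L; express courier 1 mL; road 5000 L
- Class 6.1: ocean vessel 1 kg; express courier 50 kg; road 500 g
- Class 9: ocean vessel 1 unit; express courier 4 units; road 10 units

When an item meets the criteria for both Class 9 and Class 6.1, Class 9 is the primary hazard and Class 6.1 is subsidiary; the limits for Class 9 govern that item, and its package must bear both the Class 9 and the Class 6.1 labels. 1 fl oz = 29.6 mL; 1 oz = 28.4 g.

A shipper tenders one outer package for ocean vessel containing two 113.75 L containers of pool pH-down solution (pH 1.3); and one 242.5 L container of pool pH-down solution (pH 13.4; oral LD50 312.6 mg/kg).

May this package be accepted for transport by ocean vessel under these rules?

With pH 1.3 (≤ 1.5), the pool pH-down solution falls in Class 8.
The pool pH-down solution has pH 13.4, which is ≥ 12.5, so it is Class 8 (Corrosive).
Total Class 8: (two 113.75 L containers = 227.5 L) + 242.5 L = 470 L.
That is within the Class 8 ocean vessel limit of 500 L.

Yes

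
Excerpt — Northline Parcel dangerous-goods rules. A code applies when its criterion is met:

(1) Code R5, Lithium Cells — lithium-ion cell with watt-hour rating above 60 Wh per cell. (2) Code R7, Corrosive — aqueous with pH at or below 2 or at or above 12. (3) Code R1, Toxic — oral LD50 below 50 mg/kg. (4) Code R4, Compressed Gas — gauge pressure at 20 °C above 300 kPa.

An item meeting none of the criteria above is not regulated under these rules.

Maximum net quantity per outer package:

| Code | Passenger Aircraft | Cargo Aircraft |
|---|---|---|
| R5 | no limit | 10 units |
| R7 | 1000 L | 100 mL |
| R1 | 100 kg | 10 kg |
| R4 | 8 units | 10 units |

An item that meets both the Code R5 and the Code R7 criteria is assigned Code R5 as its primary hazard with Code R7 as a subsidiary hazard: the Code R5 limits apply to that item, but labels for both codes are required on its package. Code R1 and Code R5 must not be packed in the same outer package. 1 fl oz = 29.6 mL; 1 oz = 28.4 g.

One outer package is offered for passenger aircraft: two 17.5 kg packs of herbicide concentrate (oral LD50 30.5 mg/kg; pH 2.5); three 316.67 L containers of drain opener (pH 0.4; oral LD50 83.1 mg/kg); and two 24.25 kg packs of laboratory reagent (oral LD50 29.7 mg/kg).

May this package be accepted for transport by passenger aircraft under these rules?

Yes

The herbicide concentrate has oral LD50 30.5 mg/kg, which is < 50 mg/kg, so it is Code R1 (Toxic).
Drain opener: pH 0.4 ≤ 2 → Code R7 (Corrosive).
With oral LD50 29.7 mg/kg (< 50 mg/kg), the laboratory reagent falls in Code R1.
Total Code R1: (two 17.5 kg packs = 35 kg) + (two 24.25 kg packs = 48.5 kg) = 83.5 kg.
83.5 kg ≤ 100 kg (passenger aircraft limit, Code R1) — within limit.
Code R7 quantity: three 316.67 L containers = 950.01 L.
950.01 L ≤ 1000 L (passenger aircraft limit, Code R7) — within limit.
The segregation rule (Code R1 with Code R5) does not apply to Code R1 with Code R7.
Every hazard code is within its passenger aircraft limit and no segregation rule is violated.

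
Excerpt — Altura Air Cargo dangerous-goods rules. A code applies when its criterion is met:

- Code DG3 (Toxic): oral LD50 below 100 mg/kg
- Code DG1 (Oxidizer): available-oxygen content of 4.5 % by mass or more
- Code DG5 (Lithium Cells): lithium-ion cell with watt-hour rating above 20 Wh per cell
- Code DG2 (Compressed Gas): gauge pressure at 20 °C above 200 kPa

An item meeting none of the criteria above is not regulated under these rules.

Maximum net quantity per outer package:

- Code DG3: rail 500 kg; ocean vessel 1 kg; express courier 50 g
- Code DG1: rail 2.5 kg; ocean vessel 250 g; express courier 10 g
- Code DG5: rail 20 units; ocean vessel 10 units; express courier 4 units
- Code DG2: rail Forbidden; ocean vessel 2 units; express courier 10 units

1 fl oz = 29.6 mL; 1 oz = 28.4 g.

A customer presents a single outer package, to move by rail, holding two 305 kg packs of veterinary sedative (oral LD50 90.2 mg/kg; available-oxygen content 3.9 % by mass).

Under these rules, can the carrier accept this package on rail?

No

Veterinary sedative: oral LD50 90.2 mg/kg < 100 mg/kg → Code DG3 (Toxic).
Code DG3 quantity: two 305 kg packs = 610 kg.
610 kg > 500 kg (rail limit, Code DG3) — over the limit.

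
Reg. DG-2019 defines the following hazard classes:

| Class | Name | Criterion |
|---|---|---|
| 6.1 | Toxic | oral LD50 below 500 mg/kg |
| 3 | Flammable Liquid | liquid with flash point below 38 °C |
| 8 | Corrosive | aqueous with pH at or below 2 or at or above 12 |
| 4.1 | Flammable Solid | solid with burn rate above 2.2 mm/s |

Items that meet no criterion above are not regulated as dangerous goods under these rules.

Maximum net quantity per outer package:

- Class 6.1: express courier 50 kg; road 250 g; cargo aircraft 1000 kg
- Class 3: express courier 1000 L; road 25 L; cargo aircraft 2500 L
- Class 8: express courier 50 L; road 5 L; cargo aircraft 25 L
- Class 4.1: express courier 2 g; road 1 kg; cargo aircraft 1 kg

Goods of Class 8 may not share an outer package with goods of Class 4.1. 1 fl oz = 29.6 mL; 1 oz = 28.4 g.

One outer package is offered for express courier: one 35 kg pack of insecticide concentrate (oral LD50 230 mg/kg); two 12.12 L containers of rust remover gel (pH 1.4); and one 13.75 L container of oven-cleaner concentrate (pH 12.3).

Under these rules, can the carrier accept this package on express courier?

Yes

The insecticide concentrate has oral LD50 230 mg/kg, which is < 500 mg/kg, so it is Class 6.1 (Toxic).
Rust remover gel: pH 1.4 ≤ 2 → Class 8 (Corrosive).
pH 12.3 meets the Class 8 criterion (Corrosive), so the oven-cleaner concentrate is Class 8.
Class 8 net quantity: (two 12.12 L containers = 24.24 L) + 13.75 L = 37.99 L.
37.99 L ≤ 50 L (express courier limit, Class 8) — within limit.
Class 6.1 quantity: 35 kg.
35 kg is within the express courier limit of 50 kg for Class 6.1.
The segregation rule (Class 8 with Class 4.1) does not apply to Class 8 with Class 6.1.
Every hazard class is within its express courier limit and no segregation rule is violated.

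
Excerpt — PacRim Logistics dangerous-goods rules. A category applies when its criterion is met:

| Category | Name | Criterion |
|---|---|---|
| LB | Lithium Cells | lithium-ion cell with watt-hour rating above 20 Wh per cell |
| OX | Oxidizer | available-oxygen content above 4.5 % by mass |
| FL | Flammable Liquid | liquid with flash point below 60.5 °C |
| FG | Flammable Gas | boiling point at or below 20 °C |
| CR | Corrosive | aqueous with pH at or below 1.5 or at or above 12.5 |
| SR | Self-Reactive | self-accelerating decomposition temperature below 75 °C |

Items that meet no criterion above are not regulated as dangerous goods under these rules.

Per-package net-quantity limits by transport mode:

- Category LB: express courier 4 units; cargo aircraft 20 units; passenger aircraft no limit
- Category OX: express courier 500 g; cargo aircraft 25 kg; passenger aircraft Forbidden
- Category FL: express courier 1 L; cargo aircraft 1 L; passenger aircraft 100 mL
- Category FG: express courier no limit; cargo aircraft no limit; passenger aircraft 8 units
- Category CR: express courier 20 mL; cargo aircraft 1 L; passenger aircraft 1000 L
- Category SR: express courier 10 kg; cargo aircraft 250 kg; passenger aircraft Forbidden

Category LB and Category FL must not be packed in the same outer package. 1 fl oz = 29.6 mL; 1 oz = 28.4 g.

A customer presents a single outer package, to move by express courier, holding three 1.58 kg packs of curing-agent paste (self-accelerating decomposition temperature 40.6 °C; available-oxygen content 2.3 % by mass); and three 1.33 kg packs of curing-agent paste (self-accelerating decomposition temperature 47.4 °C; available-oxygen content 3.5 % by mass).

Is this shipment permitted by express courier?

The curing-agent paste has self-accelerating decomposition temperature 40.6 °C, which is < 75 °C, so it is Category SR (Self-Reactive).
Curing-agent paste: self-accelerating decomposition temperature 47.4 °C < 75 °C → Category SR (Self-Reactive).
Total Category SR: (three 1.58 kg packs = 4.74 kg) + (three 1.33 kg packs = 3.99 kg) = 8.73 kg.
8.73 kg ≤ 10 kg (express courier limit, Category SR) — within limit.

Yes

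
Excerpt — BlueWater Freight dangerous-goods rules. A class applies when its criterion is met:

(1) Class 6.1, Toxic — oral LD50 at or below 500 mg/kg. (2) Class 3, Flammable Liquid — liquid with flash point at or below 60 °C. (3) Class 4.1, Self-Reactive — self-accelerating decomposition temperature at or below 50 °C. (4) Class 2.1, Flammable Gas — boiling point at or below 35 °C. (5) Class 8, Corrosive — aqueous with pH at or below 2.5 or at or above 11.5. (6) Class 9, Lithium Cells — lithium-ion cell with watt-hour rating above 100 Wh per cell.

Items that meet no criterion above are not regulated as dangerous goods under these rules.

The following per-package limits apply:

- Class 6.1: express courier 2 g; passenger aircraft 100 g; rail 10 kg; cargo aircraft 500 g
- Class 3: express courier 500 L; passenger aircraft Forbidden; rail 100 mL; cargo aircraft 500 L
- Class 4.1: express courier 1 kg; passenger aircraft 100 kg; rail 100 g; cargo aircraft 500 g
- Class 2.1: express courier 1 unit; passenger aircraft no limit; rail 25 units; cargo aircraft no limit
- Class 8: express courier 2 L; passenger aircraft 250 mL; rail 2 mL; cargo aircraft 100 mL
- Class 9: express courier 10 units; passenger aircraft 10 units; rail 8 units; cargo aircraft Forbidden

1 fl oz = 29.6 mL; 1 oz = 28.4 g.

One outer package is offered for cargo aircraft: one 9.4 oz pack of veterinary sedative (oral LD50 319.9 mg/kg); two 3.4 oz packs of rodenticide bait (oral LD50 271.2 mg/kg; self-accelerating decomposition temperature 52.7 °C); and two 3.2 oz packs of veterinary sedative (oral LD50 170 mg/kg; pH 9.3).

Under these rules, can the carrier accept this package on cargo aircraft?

The veterinary sedative has oral LD50 319.9 mg/kg, which is ≤ 500 mg/kg, so it is Class 6.1 (Toxic).
With oral LD50 271.2 mg/kg (≤ 500 mg/kg), the rodenticide bait falls in Class 6.1.
Oral LD50 170 mg/kg meets the Class 6.1 criterion (Toxic), so the veterinary sedative is Class 6.1.
Class 6.1 net quantity: (one 9.4 oz pack = 266.96 g) + (two 3.4 oz packs = 193.12 g) + (two 3.2 oz packs = 181.76 g) = 641.84 g.
641.84 g > 500 g (cargo aircraft limit, Class 6.1) — over the limit.

No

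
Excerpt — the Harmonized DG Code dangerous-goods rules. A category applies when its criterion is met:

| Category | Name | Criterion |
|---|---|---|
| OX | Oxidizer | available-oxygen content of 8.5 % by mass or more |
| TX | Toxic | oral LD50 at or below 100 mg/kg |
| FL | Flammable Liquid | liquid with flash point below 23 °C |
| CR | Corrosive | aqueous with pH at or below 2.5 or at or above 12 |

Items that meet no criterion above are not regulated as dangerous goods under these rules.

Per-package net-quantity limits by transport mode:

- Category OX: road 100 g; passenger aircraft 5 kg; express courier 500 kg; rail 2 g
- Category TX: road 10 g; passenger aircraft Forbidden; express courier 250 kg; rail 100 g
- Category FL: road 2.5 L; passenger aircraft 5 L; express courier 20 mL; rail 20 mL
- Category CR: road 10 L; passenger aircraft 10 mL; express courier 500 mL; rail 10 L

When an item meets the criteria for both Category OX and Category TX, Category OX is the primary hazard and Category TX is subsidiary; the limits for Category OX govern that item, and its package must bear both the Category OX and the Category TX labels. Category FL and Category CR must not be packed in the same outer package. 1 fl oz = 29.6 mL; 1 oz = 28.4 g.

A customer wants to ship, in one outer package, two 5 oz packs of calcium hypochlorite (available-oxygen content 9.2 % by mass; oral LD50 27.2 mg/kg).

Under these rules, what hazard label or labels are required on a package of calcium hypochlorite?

With available-oxygen content 9.2 % by mass (≥ 8.5 % by mass), the calcium hypochlorite falls in Category OX.
With oral LD50 27.2 mg/kg (≤ 100 mg/kg), the calcium hypochlorite falls in Category TX.
By the precedence rule Category OX is primary and Category TX is subsidiary, and that rule requires both labels on the package.

Category OX and TX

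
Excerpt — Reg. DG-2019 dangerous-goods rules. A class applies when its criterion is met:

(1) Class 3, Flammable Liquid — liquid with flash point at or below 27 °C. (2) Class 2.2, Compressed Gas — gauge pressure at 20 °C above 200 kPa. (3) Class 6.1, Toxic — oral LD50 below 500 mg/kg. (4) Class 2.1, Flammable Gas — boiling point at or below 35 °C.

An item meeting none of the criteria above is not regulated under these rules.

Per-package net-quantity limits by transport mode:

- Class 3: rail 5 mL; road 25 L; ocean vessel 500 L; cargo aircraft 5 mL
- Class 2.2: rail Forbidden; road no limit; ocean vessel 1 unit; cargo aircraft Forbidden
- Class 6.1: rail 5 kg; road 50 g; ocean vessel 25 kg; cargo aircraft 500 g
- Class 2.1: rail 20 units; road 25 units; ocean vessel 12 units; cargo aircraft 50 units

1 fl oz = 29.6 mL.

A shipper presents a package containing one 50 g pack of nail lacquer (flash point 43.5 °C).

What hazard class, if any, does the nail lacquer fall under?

flash point 43.5 °C is not below 27 °C, so Class 3 does not apply.
No criterion is met, so the item is not regulated.

Not regulated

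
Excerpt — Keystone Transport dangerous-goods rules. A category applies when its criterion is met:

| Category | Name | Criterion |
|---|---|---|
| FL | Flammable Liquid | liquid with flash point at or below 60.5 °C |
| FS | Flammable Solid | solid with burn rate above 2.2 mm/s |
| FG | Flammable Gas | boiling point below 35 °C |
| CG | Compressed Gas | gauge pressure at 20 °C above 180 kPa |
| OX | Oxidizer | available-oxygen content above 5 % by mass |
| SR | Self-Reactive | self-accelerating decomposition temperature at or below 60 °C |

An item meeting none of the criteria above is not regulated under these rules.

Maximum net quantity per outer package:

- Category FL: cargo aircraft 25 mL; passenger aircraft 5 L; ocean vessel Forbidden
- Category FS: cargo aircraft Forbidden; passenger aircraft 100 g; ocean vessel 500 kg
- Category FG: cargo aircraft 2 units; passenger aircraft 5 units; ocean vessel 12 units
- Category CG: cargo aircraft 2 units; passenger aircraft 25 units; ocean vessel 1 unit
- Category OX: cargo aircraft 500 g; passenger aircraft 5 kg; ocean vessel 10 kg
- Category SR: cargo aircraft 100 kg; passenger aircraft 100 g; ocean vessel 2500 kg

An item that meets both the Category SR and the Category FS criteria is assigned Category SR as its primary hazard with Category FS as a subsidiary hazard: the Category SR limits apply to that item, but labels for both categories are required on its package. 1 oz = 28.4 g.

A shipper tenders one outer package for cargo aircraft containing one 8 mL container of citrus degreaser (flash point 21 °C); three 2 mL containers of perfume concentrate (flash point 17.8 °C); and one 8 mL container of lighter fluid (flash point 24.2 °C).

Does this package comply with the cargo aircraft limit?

Yes

The citrus degreaser has flash point 21 °C, which is ≤ 60.5 °C, so it is Category FL (Flammable Liquid).
The perfume concentrate has flash point 17.8 °C, which is ≤ 60.5 °C, so it is Category FL (Flammable Liquid).
Flash point 24.2 °C meets the Category FL criterion (Flammable Liquid), so the lighter fluid is Category FL.
Category FL net quantity: 8 mL + (three 2 mL containers = 6 mL) + 8 mL = 22 mL.
That is within the Category FL cargo aircraft limit of 25 mL.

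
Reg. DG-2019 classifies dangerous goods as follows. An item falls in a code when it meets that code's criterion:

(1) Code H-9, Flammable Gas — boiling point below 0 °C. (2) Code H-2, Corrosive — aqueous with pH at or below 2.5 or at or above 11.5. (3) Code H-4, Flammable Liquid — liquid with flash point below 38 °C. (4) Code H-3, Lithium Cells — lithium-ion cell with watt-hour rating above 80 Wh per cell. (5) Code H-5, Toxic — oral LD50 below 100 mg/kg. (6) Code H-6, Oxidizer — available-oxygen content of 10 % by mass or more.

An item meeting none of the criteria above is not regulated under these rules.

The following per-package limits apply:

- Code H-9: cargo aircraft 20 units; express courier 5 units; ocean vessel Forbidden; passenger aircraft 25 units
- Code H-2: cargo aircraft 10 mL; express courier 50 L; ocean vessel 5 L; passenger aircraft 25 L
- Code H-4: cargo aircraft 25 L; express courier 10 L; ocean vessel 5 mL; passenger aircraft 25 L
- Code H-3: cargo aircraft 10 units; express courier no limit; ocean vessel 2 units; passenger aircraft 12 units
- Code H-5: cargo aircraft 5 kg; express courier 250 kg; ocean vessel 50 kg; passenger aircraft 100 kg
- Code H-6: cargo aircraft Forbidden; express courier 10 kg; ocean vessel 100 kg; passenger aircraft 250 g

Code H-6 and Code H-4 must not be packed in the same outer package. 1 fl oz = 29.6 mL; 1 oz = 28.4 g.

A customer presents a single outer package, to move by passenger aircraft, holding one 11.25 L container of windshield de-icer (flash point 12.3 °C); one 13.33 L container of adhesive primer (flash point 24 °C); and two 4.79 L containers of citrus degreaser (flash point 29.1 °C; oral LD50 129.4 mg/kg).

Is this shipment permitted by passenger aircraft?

No

The windshield de-icer has flash point 12.3 °C, which is < 38 °C, so it is Code H-4 (Flammable Liquid).
Adhesive primer: flash point 24 °C < 38 °C → Code H-4 (Flammable Liquid).
The citrus degreaser has flash point 29.1 °C, which is < 38 °C, so it is Code H-4 (Flammable Liquid).
Code H-4 net quantity: 11.25 L + 13.33 L + (two 4.79 L containers = 9.58 L) = 34.16 L.
34.16 L > 25 L (passenger aircraft limit, Code H-4) — over the limit.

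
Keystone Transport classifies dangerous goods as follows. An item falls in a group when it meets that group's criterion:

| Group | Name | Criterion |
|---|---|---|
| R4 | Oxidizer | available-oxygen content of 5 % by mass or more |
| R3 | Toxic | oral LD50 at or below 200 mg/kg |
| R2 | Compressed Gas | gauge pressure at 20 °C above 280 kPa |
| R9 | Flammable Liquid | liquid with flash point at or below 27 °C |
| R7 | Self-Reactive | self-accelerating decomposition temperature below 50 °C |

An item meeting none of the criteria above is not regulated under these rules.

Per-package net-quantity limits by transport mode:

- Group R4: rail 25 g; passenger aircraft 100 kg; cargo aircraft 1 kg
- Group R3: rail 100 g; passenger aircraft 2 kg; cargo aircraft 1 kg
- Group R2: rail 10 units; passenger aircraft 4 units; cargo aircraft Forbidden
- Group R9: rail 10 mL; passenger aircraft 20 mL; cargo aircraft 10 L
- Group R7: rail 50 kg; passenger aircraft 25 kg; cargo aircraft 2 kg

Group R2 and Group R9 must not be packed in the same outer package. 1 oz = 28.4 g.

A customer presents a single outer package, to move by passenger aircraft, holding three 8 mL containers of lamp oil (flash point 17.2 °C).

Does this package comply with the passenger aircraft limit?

No

Lamp oil: flash point 17.2 °C ≤ 27 °C → Group R9 (Flammable Liquid).
Group R9 quantity: three 8 mL containers = 24 mL.
24 mL > 20 mL (passenger aircraft limit, Group R9) — over the limit.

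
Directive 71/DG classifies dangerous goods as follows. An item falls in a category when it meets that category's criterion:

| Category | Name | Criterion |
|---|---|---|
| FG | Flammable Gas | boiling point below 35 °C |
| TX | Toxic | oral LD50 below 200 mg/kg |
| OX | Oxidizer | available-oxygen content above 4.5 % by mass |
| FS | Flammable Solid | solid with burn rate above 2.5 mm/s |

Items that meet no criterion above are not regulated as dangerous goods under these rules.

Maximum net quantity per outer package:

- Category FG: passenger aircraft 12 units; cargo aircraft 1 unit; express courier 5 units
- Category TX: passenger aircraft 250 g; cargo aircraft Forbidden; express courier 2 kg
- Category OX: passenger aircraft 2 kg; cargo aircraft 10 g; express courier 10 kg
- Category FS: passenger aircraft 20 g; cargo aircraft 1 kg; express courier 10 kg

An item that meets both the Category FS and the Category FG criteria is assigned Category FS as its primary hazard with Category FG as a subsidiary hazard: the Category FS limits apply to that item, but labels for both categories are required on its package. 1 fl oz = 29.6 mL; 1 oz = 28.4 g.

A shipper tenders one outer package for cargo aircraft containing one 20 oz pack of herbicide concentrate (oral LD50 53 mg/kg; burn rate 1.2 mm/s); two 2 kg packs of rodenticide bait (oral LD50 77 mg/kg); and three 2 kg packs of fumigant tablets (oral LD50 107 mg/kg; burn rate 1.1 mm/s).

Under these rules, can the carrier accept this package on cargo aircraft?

Oral LD50 53 mg/kg meets the Category TX criterion (Toxic), so the herbicide concentrate is Category TX.
With oral LD50 77 mg/kg (< 200 mg/kg), the rodenticide bait falls in Category TX.
Fumigant tablets: oral LD50 107 mg/kg < 200 mg/kg → Category TX (Toxic).
Category TX net quantity: (one 20 oz pack = 568 g) + (two 2 kg packs = 4 kg) + (three 2 kg packs = 6 kg) = 10.568 kg.
Category TX is Forbidden by cargo aircraft.

No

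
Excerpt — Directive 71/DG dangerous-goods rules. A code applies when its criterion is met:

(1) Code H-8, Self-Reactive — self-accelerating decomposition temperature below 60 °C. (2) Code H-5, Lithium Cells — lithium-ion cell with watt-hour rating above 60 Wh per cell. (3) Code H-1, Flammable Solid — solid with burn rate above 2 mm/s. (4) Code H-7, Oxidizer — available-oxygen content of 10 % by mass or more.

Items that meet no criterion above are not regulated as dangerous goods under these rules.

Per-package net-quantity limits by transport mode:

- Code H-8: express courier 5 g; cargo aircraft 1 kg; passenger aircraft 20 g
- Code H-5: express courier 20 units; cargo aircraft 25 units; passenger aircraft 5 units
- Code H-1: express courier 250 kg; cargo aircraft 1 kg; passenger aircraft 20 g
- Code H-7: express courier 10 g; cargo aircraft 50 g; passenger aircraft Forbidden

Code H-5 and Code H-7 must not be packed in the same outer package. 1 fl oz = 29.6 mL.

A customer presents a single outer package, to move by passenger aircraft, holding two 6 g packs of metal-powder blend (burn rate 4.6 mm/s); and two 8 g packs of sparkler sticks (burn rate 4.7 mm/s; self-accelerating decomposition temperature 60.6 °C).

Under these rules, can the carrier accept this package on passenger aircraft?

No

The metal-powder blend has burn rate 4.6 mm/s, which is > 2 mm/s, so it is Code H-1 (Flammable Solid).
Burn rate 4.7 mm/s meets the Code H-1 criterion (Flammable Solid), so the sparkler sticks are Code H-1.
Code H-1 net quantity: (two 6 g packs = 12 g) + (two 8 g packs = 16 g) = 28 g.
28 g > 20 g (passenger aircraft limit, Code H-1) — over the limit.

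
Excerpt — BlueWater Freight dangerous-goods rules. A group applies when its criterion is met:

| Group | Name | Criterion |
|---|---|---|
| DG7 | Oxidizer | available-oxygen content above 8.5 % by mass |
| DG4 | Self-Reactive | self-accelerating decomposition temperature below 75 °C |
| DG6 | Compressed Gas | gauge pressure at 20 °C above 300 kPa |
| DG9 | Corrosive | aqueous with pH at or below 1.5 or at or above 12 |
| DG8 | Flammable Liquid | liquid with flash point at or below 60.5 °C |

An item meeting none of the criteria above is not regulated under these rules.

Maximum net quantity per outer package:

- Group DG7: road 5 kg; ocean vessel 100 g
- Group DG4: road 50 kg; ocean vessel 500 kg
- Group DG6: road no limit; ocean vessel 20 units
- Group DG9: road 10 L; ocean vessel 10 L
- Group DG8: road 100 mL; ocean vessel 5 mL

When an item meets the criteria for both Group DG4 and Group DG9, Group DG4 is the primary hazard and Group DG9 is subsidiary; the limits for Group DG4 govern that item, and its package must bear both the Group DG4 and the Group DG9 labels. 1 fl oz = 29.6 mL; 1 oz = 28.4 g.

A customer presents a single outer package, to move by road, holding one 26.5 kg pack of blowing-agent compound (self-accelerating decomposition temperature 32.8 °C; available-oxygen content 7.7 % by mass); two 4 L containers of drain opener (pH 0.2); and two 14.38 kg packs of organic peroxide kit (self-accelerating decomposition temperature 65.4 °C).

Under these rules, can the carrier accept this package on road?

Blowing-agent compound: self-accelerating decomposition temperature 32.8 °C < 75 °C → Group DG4 (Self-Reactive).
pH 0.2 meets the Group DG9 criterion (Corrosive), so the drain opener is Group DG9.
With self-accelerating decomposition temperature 65.4 °C (< 75 °C), the organic peroxide kit falls in Group DG4.
Group DG4 net quantity: 26.5 kg + (two 14.38 kg packs = 28.76 kg) = 55.26 kg.
55.26 kg > 50 kg (road limit, Group DG4) — over the limit.
Group DG9 quantity: two 4 L containers = 8 L.
8 L is within the road limit of 10 L for Group DG9.

No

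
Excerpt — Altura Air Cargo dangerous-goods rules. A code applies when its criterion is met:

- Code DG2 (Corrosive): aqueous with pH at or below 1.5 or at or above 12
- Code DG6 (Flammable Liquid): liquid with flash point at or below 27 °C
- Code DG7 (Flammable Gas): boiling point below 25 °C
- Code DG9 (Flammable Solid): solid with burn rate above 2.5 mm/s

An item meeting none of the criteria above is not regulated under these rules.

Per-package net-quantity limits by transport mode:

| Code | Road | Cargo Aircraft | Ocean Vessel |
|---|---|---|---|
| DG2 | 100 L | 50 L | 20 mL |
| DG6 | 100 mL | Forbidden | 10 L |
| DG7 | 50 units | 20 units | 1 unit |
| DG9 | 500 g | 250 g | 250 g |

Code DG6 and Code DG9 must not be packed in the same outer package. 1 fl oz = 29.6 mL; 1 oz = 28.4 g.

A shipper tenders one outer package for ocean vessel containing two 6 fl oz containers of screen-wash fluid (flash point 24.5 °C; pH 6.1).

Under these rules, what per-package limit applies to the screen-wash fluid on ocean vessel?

The screen-wash fluid has flash point 24.5 °C, which is ≤ 27 °C, so it is Code DG6 (Flammable Liquid).
The ocean vessel limit for Code DG6 is 10 L.

10 L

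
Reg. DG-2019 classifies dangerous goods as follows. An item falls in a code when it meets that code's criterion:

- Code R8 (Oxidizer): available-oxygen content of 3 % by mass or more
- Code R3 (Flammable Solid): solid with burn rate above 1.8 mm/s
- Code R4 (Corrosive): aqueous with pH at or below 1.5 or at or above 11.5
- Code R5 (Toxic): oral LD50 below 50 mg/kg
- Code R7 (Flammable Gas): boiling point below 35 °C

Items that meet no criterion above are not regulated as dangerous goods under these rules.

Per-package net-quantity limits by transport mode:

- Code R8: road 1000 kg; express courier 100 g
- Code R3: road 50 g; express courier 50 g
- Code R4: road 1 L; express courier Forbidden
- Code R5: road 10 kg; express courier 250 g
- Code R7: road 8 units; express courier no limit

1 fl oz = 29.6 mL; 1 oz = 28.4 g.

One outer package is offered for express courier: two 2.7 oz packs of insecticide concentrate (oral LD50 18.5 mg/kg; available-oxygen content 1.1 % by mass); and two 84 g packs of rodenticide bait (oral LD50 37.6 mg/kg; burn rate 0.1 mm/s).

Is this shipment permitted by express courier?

No

Insecticide concentrate: oral LD50 18.5 mg/kg < 50 mg/kg → Code R5 (Toxic).
With oral LD50 37.6 mg/kg (< 50 mg/kg), the rodenticide bait falls in Code R5.
Total Code R5: (two 2.7 oz packs = 153.36 g) + (two 84 g packs = 168 g) = 321.36 g.
321.36 g > 250 g (express courier limit, Code R5) — over the limit.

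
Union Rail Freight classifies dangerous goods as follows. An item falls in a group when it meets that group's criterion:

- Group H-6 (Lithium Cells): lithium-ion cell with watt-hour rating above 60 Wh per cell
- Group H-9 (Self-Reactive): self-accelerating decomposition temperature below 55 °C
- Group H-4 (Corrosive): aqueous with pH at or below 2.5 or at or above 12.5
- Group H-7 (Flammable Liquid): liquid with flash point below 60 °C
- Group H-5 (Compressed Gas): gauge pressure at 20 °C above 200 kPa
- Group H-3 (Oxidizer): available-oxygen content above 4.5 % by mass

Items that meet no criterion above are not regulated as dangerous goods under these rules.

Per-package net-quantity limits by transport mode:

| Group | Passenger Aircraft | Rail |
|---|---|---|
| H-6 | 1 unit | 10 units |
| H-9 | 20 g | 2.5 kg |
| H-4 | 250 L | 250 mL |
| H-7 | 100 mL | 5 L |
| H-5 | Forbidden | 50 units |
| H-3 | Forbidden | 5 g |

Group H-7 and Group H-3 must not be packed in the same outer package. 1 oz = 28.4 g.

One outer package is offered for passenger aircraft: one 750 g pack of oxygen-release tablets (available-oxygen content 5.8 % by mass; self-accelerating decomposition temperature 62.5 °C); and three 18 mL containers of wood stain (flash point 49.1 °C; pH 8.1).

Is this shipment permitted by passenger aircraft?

Oxygen-release tablets: available-oxygen content 5.8 % by mass > 4.5 % by mass → Group H-3 (Oxidizer).
With flash point 49.1 °C (< 60 °C), the wood stain falls in Group H-7.
Group H-7 quantity: three 18 mL containers = 54 mL.
54 mL is within the passenger aircraft limit of 100 mL for Group H-7.
Group H-3 quantity: 750 g.
Group H-3 is Forbidden by passenger aircraft.
Group H-7 and Group H-3 may not share an outer package.

No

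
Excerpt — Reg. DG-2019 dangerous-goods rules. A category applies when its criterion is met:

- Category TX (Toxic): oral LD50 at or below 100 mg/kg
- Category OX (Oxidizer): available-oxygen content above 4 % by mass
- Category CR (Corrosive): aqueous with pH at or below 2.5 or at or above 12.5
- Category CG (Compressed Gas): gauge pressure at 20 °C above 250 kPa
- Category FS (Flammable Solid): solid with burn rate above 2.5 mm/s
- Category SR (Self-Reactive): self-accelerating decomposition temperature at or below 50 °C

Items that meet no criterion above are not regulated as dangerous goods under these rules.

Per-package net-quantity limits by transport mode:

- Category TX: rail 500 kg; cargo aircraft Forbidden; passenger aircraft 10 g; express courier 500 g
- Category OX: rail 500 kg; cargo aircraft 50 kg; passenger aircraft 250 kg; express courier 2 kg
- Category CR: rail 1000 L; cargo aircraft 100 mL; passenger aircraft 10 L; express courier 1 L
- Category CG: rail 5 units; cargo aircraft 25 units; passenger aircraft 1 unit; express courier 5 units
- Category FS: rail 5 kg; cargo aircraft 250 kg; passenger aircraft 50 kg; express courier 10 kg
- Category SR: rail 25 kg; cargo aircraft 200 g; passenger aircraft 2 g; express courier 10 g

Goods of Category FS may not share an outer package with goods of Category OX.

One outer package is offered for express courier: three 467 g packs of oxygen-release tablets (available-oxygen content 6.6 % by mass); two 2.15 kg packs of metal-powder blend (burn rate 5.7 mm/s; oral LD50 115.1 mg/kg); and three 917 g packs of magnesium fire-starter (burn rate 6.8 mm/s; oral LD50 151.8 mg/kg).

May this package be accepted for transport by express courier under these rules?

No

With available-oxygen content 6.6 % by mass (> 4 % by mass), the oxygen-release tablets fall in Category OX.
With burn rate 5.7 mm/s (> 2.5 mm/s), the metal-powder blend falls in Category FS.
The magnesium fire-starter has burn rate 6.8 mm/s, which is > 2.5 mm/s, so it is Category FS (Flammable Solid).
Total Category FS: (two 2.15 kg packs = 4.3 kg) + (three 917 g packs = 2.751 kg) = 7.051 kg.
7.051 kg ≤ 10 kg (express courier limit, Category FS) — within limit.
Category OX quantity: three 467 g packs = 1.401 kg.
1.401 kg ≤ 2 kg (express courier limit, Category OX) — within limit.
Category FS and Category OX may not share an outer package.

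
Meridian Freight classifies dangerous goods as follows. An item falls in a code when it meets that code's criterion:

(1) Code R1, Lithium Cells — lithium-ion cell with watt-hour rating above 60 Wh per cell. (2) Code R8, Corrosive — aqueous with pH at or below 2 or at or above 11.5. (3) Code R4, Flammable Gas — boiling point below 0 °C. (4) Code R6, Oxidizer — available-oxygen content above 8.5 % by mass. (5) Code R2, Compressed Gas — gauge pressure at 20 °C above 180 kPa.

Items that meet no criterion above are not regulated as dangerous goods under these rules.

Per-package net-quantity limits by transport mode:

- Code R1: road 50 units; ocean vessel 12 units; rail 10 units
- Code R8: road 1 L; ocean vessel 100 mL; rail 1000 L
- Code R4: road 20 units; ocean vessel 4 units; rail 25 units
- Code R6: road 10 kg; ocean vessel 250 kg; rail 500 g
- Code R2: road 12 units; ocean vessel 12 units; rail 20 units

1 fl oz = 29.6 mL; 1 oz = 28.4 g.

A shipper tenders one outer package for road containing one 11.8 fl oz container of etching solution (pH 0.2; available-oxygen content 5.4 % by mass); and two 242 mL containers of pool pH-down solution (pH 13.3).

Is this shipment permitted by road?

The etching solution has pH 0.2, which is ≤ 2, so it is Code R8 (Corrosive).
The pool pH-down solution has pH 13.3, which is ≥ 11.5, so it is Code R8 (Corrosive).
Code R8 net quantity: (one 11.8 fl oz container = 349.28 mL) + (two 242 mL containers = 484 mL) = 833.28 mL.
833.28 mL is within the road limit of 1 L for Code R8.

Yes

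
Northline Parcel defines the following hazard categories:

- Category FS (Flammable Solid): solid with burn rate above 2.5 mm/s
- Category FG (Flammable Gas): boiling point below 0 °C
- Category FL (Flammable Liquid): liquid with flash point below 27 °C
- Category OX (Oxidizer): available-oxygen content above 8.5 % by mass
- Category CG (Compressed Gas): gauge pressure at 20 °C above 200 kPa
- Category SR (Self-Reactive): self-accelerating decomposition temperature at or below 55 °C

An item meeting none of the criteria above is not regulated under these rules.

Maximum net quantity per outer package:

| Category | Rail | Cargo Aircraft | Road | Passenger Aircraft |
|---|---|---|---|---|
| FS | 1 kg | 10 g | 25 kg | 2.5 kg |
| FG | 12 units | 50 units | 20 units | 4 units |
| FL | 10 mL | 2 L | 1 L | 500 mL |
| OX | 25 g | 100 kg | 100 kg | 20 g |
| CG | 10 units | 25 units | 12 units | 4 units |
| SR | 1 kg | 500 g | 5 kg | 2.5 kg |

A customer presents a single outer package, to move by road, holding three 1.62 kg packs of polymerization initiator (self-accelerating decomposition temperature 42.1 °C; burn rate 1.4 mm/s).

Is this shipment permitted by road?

Yes

The polymerization initiator has self-accelerating decomposition temperature 42.1 °C, which is ≤ 55 °C, so it is Category SR (Self-Reactive).
Category SR quantity: three 1.62 kg packs = 4.86 kg.
4.86 kg ≤ 5 kg (road limit, Category SR) — within limit.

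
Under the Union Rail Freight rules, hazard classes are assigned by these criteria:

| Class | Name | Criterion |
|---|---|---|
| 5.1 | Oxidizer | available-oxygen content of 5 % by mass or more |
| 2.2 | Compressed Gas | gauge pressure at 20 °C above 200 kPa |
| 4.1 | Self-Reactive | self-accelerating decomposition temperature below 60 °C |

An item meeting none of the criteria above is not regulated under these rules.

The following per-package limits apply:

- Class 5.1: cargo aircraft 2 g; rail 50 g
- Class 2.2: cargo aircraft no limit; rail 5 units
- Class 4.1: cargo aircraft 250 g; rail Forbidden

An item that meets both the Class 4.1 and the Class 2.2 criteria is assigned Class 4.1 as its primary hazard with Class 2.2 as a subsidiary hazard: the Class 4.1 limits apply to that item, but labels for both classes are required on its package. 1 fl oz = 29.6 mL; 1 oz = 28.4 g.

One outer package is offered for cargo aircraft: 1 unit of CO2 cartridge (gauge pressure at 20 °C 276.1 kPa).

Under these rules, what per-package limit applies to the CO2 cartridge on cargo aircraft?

no limit

With gauge pressure at 20 °C 276.1 kPa (> 200 kPa), the CO2 cartridge falls in Class 2.2.
The cargo aircraft limit for Class 2.2 is no limit.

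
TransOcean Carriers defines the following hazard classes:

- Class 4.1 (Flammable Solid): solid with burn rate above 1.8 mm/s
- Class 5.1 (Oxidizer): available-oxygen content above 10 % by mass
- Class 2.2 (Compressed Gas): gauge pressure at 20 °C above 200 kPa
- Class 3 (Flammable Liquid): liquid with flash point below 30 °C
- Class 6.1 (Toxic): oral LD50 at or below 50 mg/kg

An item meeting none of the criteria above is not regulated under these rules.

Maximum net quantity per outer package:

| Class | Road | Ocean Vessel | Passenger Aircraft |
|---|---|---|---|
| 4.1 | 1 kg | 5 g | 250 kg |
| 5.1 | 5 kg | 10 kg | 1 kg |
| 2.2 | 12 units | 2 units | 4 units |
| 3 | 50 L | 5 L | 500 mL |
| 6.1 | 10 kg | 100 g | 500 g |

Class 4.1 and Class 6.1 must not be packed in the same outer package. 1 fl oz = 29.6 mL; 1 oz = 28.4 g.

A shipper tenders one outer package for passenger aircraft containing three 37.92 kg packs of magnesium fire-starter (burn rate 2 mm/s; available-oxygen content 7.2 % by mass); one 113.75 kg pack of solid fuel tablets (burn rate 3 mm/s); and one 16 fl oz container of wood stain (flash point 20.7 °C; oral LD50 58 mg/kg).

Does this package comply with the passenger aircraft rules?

Yes

Magnesium fire-starter: burn rate 2 mm/s > 1.8 mm/s → Class 4.1 (Flammable Solid).
The solid fuel tablets have burn rate 3 mm/s, which is > 1.8 mm/s, so they are Class 4.1 (Flammable Solid).
The wood stain has flash point 20.7 °C, which is < 30 °C, so it is Class 3 (Flammable Liquid).
Class 4.1 net quantity: (three 37.92 kg packs = 113.76 kg) + 113.75 kg = 227.51 kg.
That is within the Class 4.1 passenger aircraft limit of 250 kg.
Class 3 quantity: one 16 fl oz container = 473.6 mL.
That is within the Class 3 passenger aircraft limit of 500 mL.
The segregation rule (Class 4.1 with Class 6.1) does not apply to Class 4.1 with Class 3.
Every hazard class is within its passenger aircraft limit and no segregation rule is violated.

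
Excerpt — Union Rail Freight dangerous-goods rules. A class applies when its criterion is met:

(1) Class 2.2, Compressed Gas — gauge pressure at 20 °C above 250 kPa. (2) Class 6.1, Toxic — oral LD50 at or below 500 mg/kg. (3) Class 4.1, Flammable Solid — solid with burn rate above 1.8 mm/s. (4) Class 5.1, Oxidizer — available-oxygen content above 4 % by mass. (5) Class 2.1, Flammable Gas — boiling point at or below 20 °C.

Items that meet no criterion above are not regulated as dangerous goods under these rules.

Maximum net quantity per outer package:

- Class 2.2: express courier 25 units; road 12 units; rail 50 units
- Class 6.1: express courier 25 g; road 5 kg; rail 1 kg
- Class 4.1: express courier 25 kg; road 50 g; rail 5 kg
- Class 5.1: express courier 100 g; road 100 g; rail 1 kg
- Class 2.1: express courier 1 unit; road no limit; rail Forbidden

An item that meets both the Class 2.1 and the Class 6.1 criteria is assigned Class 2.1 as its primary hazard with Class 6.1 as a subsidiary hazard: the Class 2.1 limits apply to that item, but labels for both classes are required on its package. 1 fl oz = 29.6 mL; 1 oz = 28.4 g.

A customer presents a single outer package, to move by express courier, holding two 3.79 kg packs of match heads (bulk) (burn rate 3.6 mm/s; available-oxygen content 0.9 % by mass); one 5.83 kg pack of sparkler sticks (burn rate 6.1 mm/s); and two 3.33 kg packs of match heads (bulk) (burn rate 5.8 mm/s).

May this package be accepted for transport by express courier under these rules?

The match heads (bulk) have burn rate 3.6 mm/s, which is > 1.8 mm/s, so they are Class 4.1 (Flammable Solid).
Burn rate 6.1 mm/s meets the Class 4.1 criterion (Flammable Solid), so the sparkler sticks are Class 4.1.
The match heads (bulk) have burn rate 5.8 mm/s, which is > 1.8 mm/s, so they are Class 4.1 (Flammable Solid).
Total Class 4.1: (two 3.79 kg packs = 7.58 kg) + 5.83 kg + (two 3.33 kg packs = 6.66 kg) = 20.07 kg.
That is within the Class 4.1 express courier limit of 25 kg.

Yes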